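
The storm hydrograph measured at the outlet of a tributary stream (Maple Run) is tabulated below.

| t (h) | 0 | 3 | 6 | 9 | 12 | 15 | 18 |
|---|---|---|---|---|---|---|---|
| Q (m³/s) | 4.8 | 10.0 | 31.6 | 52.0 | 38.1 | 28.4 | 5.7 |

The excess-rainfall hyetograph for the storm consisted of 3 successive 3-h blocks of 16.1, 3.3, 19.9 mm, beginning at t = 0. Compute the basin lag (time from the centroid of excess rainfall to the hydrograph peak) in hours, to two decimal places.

Centroid of excess rainfall: t_c = Σ P_i·t̄_i / ΣP_i = 4.7901 h (block centres at 1.5, 4.5, 7.5 h).
Hydrograph peak occurs at t = 9 h, so basin lag t_L = 9 − 4.7901 = 4.21 h.

t_L ≈ 4.21 h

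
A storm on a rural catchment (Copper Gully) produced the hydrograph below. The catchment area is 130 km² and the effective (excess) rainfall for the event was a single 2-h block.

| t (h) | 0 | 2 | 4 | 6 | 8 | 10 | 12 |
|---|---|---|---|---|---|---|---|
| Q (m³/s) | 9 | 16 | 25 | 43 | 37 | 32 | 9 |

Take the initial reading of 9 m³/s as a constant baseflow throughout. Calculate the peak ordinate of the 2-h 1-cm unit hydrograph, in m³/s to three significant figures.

Direct runoff: 0.0, 7.0, 16.0, 34.0, 28.0, 23.0, 0.0 m³/s; ΣQ_DR = 108.0 m³/s, peak = 34.0 m³/s.
Runoff depth d = ΣQ_DR·Δt / A = 108.0 × 7200 / (130 km²) = 5.982 mm.
The 1-cm UH is the DRH scaled by (10 mm)/d, so U_p = 34.0 × 10/5.982 = 56.8 m³/s.

U_p ≈ 56.8 m³/s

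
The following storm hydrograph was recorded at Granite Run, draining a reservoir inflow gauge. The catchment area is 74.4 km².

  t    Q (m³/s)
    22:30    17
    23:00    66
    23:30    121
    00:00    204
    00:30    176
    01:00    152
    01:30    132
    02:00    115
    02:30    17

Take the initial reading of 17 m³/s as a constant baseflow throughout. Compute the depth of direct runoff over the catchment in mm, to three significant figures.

Direct runoff: 0.0, 49.0, 104.0, 187.0, 159.0, 135.0, 115.0, 98.0, 0.0 m³/s; ΣQ_DR = 847.0 m³/s.
V = ΣQ_DR · Δt = 847.0 × 1800 s = 1.525 × 10^6 m³.
Over A = 74.4 km², depth = V / A = 20.5 mm.

d ≈ 20.5 mm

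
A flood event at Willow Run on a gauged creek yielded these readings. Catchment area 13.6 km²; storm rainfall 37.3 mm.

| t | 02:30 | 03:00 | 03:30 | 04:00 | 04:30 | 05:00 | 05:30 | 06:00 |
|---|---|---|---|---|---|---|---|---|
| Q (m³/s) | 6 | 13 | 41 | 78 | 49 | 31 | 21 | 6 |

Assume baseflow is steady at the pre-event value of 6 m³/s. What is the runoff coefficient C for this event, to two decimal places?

ΣQ_DR = 197.0 m³/s; V = ΣQ_DR·Δt = 3.546 × 10^5 m³.
Runoff depth d = V / A = 26.07 mm.
C = d / P = 26.07 / 37.3 = 0.70.

C ≈ 0.70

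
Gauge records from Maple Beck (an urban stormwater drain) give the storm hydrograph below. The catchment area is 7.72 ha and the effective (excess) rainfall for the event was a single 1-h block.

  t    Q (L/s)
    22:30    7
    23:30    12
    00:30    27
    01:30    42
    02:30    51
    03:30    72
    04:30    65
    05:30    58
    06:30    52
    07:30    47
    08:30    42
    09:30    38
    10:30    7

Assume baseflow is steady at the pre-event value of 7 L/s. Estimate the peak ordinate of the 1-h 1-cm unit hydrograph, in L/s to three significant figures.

Direct runoff: 0.0, 5.0, 20.0, 35.0, 44.0, 65.0, 58.0, 51.0, 45.0, 40.0, 35.0, 31.0, 0.0 L/s; ΣQ_DR = 429.0 L/s, peak = 65.0 L/s.
Runoff depth d = ΣQ_DR·Δt / A = 429.0 × 3600 / (7.72 ha) = 20.01 mm.
The 1-cm UH is the DRH scaled by (10 mm)/d, so U_p = 65.0 × 10/20.01 = 32.5 L/s.

U_p ≈ 32.5 L/s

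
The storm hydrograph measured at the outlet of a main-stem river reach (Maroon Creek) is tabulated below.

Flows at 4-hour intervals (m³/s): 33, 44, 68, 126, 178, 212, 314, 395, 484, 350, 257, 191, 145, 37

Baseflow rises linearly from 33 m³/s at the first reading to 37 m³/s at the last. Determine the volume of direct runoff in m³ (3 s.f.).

Direct-runoff ordinates (Q − Q_b): 0.00, 10.69, 34.38, 92.08, 143.77, 177.46, 279.15, 359.85, 448.54, 314.23, 220.92, 154.62, 108.31, 0.00 m³/s.
ΣQ_DR = 2344 m³/s.
With Δt = 4 h = 14400 s, V = ΣQ_DR · Δt = 2344 × 14400 = 3.38 × 10^7 m³.

V ≈ 3.38 × 10^7 m³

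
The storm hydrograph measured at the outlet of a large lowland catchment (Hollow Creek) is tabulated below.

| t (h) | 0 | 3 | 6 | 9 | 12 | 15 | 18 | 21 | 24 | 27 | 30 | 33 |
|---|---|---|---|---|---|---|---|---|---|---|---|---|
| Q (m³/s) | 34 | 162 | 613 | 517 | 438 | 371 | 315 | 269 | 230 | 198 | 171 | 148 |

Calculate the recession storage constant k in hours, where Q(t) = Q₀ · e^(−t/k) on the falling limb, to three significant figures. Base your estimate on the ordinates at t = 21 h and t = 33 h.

On the falling limb, Q drops from 269 to 148 m³/s between t = 21 h and t = 33 h (Δt = 12 h).
k = −Δt / ln(Q₂/Q₁) = −12 / ln(148/269) = 20.1 h.

k ≈ 20.1 h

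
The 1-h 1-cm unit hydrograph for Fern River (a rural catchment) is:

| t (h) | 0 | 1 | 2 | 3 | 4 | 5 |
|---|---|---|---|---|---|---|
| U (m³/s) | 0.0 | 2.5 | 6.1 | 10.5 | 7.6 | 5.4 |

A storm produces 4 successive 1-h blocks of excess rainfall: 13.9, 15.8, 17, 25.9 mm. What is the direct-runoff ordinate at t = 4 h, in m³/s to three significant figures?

Q ≈ 44.0 m³/s

By discrete convolution, Q_j = Σ (P_i / 10 mm) · U_{j−i}.
At t = 4 h (j=4): Q = (13.9/10)·7.6 + (15.8/10)·10.5 + (17/10)·6.1 + (25.9/10)·2.5 = 44.0 m³/s.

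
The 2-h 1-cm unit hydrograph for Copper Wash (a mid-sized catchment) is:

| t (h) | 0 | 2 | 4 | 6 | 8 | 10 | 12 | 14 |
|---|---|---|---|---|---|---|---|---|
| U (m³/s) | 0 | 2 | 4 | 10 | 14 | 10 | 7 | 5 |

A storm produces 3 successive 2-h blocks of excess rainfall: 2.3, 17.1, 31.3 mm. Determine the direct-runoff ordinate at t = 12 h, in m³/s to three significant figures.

Q ≈ 62.5 m³/s

By discrete convolution, Q_j = Σ (P_i / 10 mm) · U_{j−i}.
At t = 12 h (j=6): Q = (2.3/10)·7 + (17.1/10)·10 + (31.3/10)·14 = 62.5 m³/s.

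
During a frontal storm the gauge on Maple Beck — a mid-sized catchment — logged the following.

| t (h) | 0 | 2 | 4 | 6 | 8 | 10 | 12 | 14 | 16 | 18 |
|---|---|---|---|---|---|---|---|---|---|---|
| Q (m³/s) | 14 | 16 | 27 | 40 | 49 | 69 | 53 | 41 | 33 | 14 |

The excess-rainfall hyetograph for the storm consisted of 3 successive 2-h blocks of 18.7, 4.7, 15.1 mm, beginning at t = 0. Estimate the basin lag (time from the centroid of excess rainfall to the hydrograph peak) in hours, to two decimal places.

t_L ≈ 7.19 h

Centroid of excess rainfall: t_c = Σ P_i·t̄_i / ΣP_i = 2.8130 h (block centres at 1, 3, 5 h).
Hydrograph peak occurs at t = 10 h, so basin lag t_L = 10 − 2.8130 = 7.19 h.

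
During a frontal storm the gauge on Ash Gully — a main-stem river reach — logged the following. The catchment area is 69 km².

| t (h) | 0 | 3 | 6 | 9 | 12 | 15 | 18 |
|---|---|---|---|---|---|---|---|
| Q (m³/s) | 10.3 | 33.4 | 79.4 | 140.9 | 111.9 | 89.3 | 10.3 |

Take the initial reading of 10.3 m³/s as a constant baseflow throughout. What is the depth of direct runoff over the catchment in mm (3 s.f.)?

Direct runoff: 0.0, 23.1, 69.1, 130.6, 101.6, 79.0, 0.0 m³/s; ΣQ_DR = 403.4 m³/s.
V = ΣQ_DR · Δt = 403.4 × 10800 s = 4.357 × 10^6 m³.
Over A = 69 km², depth = V / A = 63.1 mm.

d ≈ 63.1 mm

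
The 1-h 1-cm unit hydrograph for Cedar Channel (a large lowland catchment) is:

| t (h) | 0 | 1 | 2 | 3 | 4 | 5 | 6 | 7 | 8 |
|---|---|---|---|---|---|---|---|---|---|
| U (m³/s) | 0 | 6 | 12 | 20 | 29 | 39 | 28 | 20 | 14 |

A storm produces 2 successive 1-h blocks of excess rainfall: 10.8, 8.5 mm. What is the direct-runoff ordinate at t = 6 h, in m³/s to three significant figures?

Q ≈ 63.4 m³/s

By discrete convolution, Q_j = Σ (P_i / 10 mm) · U_{j−i}.
At t = 6 h (j=6): Q = (10.8/10)·28 + (8.5/10)·39 = 63.4 m³/s.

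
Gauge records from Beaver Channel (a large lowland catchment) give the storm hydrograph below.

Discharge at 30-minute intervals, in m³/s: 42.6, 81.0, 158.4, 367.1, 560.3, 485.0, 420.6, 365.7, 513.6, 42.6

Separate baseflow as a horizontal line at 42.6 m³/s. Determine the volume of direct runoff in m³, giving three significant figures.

Direct-runoff ordinates (Q − Q_b): 0.0, 38.4, 115.8, 324.5, 517.7, 442.4, 378.0, 323.1, 471.0, 0.0 m³/s.
ΣQ_DR = 2611 m³/s.
With Δt = 0.5 h = 1800 s, V = ΣQ_DR · Δt = 2611 × 1800 = 4.70 × 10^6 m³.

V ≈ 4.70 × 10^6 m³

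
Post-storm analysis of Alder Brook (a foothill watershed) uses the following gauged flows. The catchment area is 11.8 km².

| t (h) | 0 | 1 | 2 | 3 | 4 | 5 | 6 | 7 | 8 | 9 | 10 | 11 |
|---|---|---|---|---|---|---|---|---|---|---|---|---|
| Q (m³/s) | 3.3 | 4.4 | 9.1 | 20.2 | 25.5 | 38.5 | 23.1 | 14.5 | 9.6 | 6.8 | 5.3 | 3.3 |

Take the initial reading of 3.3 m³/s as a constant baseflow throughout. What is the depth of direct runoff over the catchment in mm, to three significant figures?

Direct runoff: 0.0, 1.1, 5.8, 16.9, 22.2, 35.2, 19.8, 11.2, 6.3, 3.5, 2.0, 0.0 m³/s; ΣQ_DR = 124.0 m³/s.
V = ΣQ_DR · Δt = 124.0 × 3600 s = 4.464 × 10^5 m³.
Over A = 11.8 km², depth = V / A = 37.8 mm.

d ≈ 37.8 mm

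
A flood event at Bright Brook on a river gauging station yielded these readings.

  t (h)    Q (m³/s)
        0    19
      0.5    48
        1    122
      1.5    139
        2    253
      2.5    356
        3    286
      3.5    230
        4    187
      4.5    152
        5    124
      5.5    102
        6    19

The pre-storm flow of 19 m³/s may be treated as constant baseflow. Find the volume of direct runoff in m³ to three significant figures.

V ≈ 3.22 × 10^6 m³

Direct-runoff ordinates (Q − Q_b): 0.0, 29.0, 103.0, 120.0, 234.0, 337.0, 267.0, 211.0, 168.0, 133.0, 105.0, 83.0, 0.0 m³/s.
ΣQ_DR = 1790 m³/s.
With Δt = 0.5 h = 1800 s, V = ΣQ_DR · Δt = 1790 × 1800 = 3.22 × 10^6 m³.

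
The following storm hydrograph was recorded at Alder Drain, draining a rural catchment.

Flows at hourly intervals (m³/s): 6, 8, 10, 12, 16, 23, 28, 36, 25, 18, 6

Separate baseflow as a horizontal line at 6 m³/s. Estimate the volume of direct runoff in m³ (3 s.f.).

V ≈ 4.39 × 10^5 m³

Direct-runoff ordinates (Q − Q_b): 0.0, 2.0, 4.0, 6.0, 10.0, 17.0, 22.0, 30.0, 19.0, 12.0, 0.0 m³/s.
ΣQ_DR = 122.0 m³/s.
With Δt = 1 h = 3600 s, V = ΣQ_DR · Δt = 122.0 × 3600 = 4.39 × 10^5 m³.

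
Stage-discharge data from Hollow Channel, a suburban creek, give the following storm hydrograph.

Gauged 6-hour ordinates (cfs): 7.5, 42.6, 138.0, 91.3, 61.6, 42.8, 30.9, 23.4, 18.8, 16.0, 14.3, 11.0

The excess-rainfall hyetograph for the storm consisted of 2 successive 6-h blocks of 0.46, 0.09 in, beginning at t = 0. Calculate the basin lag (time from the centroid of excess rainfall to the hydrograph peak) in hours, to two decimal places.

Centroid of excess rainfall: t_c = Σ P_i·t̄_i / ΣP_i = 3.9818 h (block centres at 3, 9 h).
Hydrograph peak occurs at t = 12 h, so basin lag t_L = 12 − 3.9818 = 8.02 h.

t_L ≈ 8.02 h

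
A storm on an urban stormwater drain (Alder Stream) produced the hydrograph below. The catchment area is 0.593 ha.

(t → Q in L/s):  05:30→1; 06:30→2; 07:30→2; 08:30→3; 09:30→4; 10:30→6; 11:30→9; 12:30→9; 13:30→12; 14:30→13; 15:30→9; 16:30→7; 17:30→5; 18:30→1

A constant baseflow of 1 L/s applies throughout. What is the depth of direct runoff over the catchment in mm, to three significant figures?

Direct runoff: 0.0, 1.0, 1.0, 2.0, 3.0, 5.0, 8.0, 8.0, 11.0, 12.0, 8.0, 6.0, 4.0, 0.0 L/s; ΣQ_DR = 69.00 L/s.
V = ΣQ_DR · Δt = 69.00 × 3600 s = 2.484 × 10^5 L.
Over A = 0.593 ha, depth = V / A = 41.9 mm.

d ≈ 41.9 mm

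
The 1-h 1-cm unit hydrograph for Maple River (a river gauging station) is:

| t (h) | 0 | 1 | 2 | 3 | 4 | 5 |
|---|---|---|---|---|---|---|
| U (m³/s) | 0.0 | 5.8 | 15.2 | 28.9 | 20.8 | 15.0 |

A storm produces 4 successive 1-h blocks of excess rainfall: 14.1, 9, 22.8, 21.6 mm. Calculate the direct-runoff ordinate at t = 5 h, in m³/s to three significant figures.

By discrete convolution, Q_j = Σ (P_i / 10 mm) · U_{j−i}.
At t = 5 h (j=5): Q = (14.1/10)·15.0 + (9/10)·20.8 + (22.8/10)·28.9 + (21.6/10)·15.2 = 139 m³/s.

Q ≈ 139 m³/s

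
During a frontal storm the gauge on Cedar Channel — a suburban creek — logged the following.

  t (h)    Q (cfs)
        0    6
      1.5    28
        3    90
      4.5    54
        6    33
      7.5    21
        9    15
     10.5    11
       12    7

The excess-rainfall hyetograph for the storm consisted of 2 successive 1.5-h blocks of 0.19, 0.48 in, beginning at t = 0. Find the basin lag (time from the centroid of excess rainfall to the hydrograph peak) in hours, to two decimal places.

t_L ≈ 1.18 h

Centroid of excess rainfall: t_c = Σ P_i·t̄_i / ΣP_i = 1.8246 h (block centres at 0.75, 2.25 h).
Hydrograph peak occurs at t = 3 h, so basin lag t_L = 3 − 1.8246 = 1.18 h.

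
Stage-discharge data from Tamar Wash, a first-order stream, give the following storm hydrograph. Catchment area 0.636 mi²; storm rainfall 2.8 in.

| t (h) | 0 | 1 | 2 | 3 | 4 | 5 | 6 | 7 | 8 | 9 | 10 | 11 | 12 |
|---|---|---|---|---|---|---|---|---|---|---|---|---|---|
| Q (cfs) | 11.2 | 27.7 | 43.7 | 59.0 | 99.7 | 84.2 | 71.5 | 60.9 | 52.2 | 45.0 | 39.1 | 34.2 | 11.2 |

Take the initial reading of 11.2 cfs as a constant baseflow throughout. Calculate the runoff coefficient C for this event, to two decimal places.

C ≈ 0.43

ΣQ_DR = 494.0 cfs; V = ΣQ_DR·Δt = 1.778 × 10^6 ft³.
Runoff depth d = V / A = 1.204 in.
C = d / P = 1.204 / 2.8 = 0.43.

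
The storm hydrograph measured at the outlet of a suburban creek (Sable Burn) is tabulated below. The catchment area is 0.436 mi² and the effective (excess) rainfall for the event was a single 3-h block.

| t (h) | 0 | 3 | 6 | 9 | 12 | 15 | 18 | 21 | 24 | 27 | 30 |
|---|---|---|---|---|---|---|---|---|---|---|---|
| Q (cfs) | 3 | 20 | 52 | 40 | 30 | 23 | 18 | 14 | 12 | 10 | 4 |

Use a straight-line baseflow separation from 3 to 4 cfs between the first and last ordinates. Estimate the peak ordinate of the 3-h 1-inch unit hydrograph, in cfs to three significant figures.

Direct runoff: 0.00, 16.90, 48.80, 36.70, 26.60, 19.50, 14.40, 10.30, 8.20, 6.10, 0.00 cfs; ΣQ_DR = 187.5 cfs, peak = 48.80 cfs.
Runoff depth d = ΣQ_DR·Δt / A = 187.5 × 10800 / (0.436 mi²) = 1.999 in.
The 1-inch UH is the DRH scaled by (1 in)/d, so U_p = 48.80 × 1/1.999 = 24.4 cfs.

U_p ≈ 24.4 cfs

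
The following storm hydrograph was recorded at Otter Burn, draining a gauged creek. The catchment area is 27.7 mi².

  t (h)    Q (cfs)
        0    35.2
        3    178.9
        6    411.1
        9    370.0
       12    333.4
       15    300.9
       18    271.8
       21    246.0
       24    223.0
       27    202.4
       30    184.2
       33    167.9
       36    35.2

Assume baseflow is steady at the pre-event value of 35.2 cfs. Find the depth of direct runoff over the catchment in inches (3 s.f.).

d ≈ 0.420 in

Direct runoff: 0.0, 143.7, 375.9, 334.8, 298.2, 265.7, 236.6, 210.8, 187.8, 167.2, 149.0, 132.7, 0.0 cfs; ΣQ_DR = 2502 cfs.
V = ΣQ_DR · Δt = 2502 × 10800 s = 2.703 × 10^7 ft³.
Over A = 27.7 mi², depth = V / A = 0.420 in.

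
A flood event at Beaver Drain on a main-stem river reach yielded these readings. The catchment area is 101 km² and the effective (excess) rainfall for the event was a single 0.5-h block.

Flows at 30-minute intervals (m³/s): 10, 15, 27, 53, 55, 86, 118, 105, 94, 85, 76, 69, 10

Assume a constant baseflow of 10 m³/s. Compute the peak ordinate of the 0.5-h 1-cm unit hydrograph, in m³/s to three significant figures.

Direct runoff: 0.0, 5.0, 17.0, 43.0, 45.0, 76.0, 108.0, 95.0, 84.0, 75.0, 66.0, 59.0, 0.0 m³/s; ΣQ_DR = 673.0 m³/s, peak = 108.0 m³/s.
Runoff depth d = ΣQ_DR·Δt / A = 673.0 × 1800 / (101 km²) = 11.99 mm.
The 1-cm UH is the DRH scaled by (10 mm)/d, so U_p = 108.0 × 10/11.99 = 90.0 m³/s.

U_p ≈ 90.0 m³/s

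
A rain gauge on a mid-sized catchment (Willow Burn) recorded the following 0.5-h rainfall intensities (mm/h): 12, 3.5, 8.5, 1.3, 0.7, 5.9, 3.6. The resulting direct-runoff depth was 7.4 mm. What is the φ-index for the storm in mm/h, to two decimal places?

φ ≈ 3.87 mm/h

Only the 3 blocks with intensity above φ contribute runoff: 12, 8.5, 5.9 mm/h.
Σ(I−φ)·Δt = d  ⇒  (12+8.5+5.9 − 3φ)·0.5 = 7.4
φ = (26.40 − 7.4/0.5) / 3 = 3.87 mm/h.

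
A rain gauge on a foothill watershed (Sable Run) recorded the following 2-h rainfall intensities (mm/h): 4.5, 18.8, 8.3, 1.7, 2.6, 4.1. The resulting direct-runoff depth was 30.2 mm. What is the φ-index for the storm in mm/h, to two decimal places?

Only the 2 blocks with intensity above φ contribute runoff: 18.8, 8.3 mm/h.
Σ(I−φ)·Δt = d  ⇒  (18.8+8.3 − 2φ)·2 = 30.2
φ = (27.10 − 30.2/2) / 2 = 6.00 mm/h.

φ ≈ 6.00 mm/h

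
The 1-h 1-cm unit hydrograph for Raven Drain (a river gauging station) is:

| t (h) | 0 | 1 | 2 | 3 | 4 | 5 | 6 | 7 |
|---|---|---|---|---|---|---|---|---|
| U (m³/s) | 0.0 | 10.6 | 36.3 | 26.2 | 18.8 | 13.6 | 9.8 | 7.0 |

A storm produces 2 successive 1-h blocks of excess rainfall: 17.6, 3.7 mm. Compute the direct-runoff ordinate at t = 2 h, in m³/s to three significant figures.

By discrete convolution, Q_j = Σ (P_i / 10 mm) · U_{j−i}.
At t = 2 h (j=2): Q = (17.6/10)·36.3 + (3.7/10)·10.6 = 67.8 m³/s.

Q ≈ 67.8 m³/s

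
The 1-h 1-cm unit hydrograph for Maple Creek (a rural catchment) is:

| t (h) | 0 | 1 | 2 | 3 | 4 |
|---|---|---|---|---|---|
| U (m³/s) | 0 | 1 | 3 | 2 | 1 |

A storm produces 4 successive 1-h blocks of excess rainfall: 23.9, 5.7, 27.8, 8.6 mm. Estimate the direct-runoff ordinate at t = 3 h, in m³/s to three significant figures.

Q ≈ 9.27 m³/s

By discrete convolution, Q_j = Σ (P_i / 10 mm) · U_{j−i}.
At t = 3 h (j=3): Q = (23.9/10)·2 + (5.7/10)·3 + (27.8/10)·1 + (8.6/10)·0 = 9.27 m³/s.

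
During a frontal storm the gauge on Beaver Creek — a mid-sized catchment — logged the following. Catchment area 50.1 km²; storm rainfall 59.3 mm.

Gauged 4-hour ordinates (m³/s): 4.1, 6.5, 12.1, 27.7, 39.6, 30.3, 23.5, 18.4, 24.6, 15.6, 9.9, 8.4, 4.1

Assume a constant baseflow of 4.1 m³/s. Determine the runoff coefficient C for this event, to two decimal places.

C ≈ 0.83

ΣQ_DR = 171.5 m³/s; V = ΣQ_DR·Δt = 2.470 × 10^6 m³.
Runoff depth d = V / A = 49.29 mm.
C = d / P = 49.29 / 59.3 = 0.83.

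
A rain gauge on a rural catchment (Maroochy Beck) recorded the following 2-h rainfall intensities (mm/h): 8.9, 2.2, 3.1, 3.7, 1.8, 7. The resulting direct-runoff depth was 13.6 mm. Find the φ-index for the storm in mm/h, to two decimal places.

φ ≈ 4.55 mm/h

Only the 2 blocks with intensity above φ contribute runoff: 8.9, 7 mm/h.
Σ(I−φ)·Δt = d  ⇒  (8.9+7 − 2φ)·2 = 13.6
φ = (15.90 − 13.6/2) / 2 = 4.55 mm/h.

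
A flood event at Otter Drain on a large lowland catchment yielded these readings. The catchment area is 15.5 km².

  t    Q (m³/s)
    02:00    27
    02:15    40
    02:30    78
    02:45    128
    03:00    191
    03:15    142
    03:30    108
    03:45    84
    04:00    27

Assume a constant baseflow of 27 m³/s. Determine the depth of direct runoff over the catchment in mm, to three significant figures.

d ≈ 33.8 mm

Direct runoff: 0.0, 13.0, 51.0, 101.0, 164.0, 115.0, 81.0, 57.0, 0.0 m³/s; ΣQ_DR = 582.0 m³/s.
V = ΣQ_DR · Δt = 582.0 × 900 s = 5.238 × 10^5 m³.
Over A = 15.5 km², depth = V / A = 33.8 mm.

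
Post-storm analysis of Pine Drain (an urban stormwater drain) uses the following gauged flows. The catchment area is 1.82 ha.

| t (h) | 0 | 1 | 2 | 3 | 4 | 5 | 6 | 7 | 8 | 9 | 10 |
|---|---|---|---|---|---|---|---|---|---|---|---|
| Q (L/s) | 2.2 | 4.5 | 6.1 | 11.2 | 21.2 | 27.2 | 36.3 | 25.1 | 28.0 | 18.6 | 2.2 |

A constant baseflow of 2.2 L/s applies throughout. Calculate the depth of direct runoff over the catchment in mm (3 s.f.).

Direct runoff: 0.0, 2.3, 3.9, 9.0, 19.0, 25.0, 34.1, 22.9, 25.8, 16.4, 0.0 L/s; ΣQ_DR = 158.4 L/s.
V = ΣQ_DR · Δt = 158.4 × 3600 s = 5.702 × 10^5 L.
Over A = 1.82 ha, depth = V / A = 31.3 mm.

d ≈ 31.3 mm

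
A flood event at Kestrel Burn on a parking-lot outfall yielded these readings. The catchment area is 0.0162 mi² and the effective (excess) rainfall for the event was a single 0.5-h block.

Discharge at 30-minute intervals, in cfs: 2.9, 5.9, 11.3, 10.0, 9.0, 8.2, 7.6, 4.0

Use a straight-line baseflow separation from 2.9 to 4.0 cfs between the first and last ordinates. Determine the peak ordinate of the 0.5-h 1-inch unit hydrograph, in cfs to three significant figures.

U_p ≈ 5.40 cfs

Direct runoff: 0.00, 2.84, 8.09, 6.63, 5.47, 4.51, 3.76, 0.00 cfs; ΣQ_DR = 31.30 cfs, peak = 8.09 cfs.
Runoff depth d = ΣQ_DR·Δt / A = 31.30 × 1800 / (0.0162 mi²) = 1.497 in.
The 1-inch UH is the DRH scaled by (1 in)/d, so U_p = 8.09 × 1/1.497 = 5.40 cfs.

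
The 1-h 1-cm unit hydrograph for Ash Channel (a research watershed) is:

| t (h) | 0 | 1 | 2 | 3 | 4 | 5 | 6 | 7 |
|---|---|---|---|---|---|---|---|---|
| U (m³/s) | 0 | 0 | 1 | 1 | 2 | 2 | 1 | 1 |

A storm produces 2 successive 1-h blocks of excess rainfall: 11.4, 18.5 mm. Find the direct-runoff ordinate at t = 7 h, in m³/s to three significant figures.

Q ≈ 2.99 m³/s

By discrete convolution, Q_j = Σ (P_i / 10 mm) · U_{j−i}.
At t = 7 h (j=7): Q = (11.4/10)·1 + (18.5/10)·1 = 2.99 m³/s.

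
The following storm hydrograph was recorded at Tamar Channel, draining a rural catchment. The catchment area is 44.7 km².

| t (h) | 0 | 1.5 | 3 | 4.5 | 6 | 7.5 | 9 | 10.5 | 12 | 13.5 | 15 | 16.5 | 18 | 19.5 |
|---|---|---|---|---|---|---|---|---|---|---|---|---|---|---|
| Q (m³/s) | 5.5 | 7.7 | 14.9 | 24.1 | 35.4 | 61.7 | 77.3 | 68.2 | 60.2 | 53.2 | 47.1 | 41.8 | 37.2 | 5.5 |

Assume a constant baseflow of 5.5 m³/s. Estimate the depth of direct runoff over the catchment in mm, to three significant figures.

Direct runoff: 0.0, 2.2, 9.4, 18.6, 29.9, 56.2, 71.8, 62.7, 54.7, 47.7, 41.6, 36.3, 31.7, 0.0 m³/s; ΣQ_DR = 462.8 m³/s.
V = ΣQ_DR · Δt = 462.8 × 5400 s = 2.499 × 10^6 m³.
Over A = 44.7 km², depth = V / A = 55.9 mm.

d ≈ 55.9 mm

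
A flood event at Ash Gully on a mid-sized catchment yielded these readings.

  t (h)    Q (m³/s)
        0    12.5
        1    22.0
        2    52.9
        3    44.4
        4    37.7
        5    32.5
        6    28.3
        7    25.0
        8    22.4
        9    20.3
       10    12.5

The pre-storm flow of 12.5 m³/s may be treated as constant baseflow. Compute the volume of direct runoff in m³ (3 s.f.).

Direct-runoff ordinates (Q − Q_b): 0.0, 9.5, 40.4, 31.9, 25.2, 20.0, 15.8, 12.5, 9.9, 7.8, 0.0 m³/s.
ΣQ_DR = 173.0 m³/s.
With Δt = 1 h = 3600 s, V = ΣQ_DR · Δt = 173.0 × 3600 = 6.23 × 10^5 m³.

V ≈ 6.23 × 10^5 m³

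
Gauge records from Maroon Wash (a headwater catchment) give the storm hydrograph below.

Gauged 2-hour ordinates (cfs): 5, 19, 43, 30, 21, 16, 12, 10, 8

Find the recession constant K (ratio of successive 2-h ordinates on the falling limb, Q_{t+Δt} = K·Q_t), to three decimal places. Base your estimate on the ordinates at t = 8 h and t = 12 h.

K ≈ 0.756

Using the recession-limb readings at t = 8 h and t = 12 h: Q falls from 21 to 12 cfs over 2 intervals.
K = (Q₂/Q₁)^(1/2) = (12/21)^(1/2) = 0.756.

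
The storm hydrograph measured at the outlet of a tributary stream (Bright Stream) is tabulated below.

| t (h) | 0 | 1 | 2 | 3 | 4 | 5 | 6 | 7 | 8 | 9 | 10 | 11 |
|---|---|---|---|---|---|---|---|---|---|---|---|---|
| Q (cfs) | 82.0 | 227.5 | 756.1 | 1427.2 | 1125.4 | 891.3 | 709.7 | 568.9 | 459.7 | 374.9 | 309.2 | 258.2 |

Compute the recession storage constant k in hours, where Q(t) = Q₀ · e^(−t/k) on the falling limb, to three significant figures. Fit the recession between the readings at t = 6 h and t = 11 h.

k ≈ 4.95 h

On the falling limb, Q drops from 709.7 to 258.2 cfs between t = 6 h and t = 11 h (Δt = 5 h).
k = −Δt / ln(Q₂/Q₁) = −5 / ln(258.2/709.7) = 4.95 h.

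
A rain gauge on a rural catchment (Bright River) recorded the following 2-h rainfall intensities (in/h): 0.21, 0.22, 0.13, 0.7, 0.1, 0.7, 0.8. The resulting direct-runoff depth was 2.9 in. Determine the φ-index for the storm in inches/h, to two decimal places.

φ ≈ 0.25 in/h

Only the 3 blocks with intensity above φ contribute runoff: 0.7, 0.7, 0.8 in/h.
Σ(I−φ)·Δt = d  ⇒  (0.7+0.7+0.8 − 3φ)·2 = 2.9
φ = (2.200 − 2.9/2) / 3 = 0.25 in/h.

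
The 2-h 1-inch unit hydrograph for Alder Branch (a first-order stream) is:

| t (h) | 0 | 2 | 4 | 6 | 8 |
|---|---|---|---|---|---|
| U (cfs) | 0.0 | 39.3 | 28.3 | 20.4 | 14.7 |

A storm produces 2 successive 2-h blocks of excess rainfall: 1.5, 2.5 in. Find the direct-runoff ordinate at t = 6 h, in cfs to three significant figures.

Q ≈ 101 cfs

By discrete convolution, Q_j = Σ (P_i / 1 in) · U_{j−i}.
At t = 6 h (j=3): Q = (1.5/1)·20.4 + (2.5/1)·28.3 = 101 cfs.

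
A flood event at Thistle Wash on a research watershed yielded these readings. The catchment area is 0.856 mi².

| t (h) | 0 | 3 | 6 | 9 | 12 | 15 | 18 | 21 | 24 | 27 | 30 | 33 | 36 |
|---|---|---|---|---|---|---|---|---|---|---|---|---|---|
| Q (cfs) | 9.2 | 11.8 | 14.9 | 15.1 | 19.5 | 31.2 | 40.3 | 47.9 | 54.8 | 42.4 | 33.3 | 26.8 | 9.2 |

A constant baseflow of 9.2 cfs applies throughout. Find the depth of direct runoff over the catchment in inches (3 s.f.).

Direct runoff: 0.0, 2.6, 5.7, 5.9, 10.3, 22.0, 31.1, 38.7, 45.6, 33.2, 24.1, 17.6, 0.0 cfs; ΣQ_DR = 236.8 cfs.
V = ΣQ_DR · Δt = 236.8 × 10800 s = 2.557 × 10^6 ft³.
Over A = 0.856 mi², depth = V / A = 1.29 in.

d ≈ 1.29 in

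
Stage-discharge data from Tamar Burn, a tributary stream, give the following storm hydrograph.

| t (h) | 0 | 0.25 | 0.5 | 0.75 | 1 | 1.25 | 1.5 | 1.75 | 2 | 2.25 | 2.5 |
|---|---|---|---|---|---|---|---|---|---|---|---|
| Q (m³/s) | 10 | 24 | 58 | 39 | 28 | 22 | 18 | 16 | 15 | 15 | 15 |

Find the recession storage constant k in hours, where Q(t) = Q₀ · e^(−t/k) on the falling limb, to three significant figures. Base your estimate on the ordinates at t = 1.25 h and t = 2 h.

k ≈ 1.96 h

On the falling limb, Q drops from 22 to 15 m³/s between t = 1.25 h and t = 2 h (Δt = 0.75 h).
k = −Δt / ln(Q₂/Q₁) = −0.75 / ln(15/22) = 1.96 h.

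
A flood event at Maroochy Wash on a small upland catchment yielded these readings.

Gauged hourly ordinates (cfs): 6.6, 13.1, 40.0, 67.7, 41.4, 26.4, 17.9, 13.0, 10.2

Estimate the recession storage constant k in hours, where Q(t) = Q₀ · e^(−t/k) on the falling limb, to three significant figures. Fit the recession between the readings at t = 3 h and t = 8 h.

k ≈ 2.64 h

On the falling limb, Q drops from 67.7 to 10.2 cfs between t = 3 h and t = 8 h (Δt = 5 h).
k = −Δt / ln(Q₂/Q₁) = −5 / ln(10.2/67.7) = 2.64 h.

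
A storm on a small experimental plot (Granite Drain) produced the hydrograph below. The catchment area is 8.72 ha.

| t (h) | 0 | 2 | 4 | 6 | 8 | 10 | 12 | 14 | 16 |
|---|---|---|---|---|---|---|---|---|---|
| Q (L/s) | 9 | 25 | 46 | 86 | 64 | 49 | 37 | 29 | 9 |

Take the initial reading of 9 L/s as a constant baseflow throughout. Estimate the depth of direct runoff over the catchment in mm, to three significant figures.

d ≈ 22.5 mm

Direct runoff: 0.0, 16.0, 37.0, 77.0, 55.0, 40.0, 28.0, 20.0, 0.0 L/s; ΣQ_DR = 273.0 L/s.
V = ΣQ_DR · Δt = 273.0 × 7200 s = 1.966 × 10^6 L.
Over A = 8.72 ha, depth = V / A = 22.5 mm.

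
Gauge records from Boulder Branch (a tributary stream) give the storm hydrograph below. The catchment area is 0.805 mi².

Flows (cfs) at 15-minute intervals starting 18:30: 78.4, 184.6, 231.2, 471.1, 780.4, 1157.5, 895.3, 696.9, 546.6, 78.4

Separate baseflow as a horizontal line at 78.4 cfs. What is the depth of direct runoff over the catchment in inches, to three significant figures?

d ≈ 2.09 in

Direct runoff: 0.0, 106.2, 152.8, 392.7, 702.0, 1079.1, 816.9, 618.5, 468.2, 0.0 cfs; ΣQ_DR = 4336 cfs.
V = ΣQ_DR · Δt = 4336 × 900 s = 3.903 × 10^6 ft³.
Over A = 0.805 mi², depth = V / A = 2.09 in.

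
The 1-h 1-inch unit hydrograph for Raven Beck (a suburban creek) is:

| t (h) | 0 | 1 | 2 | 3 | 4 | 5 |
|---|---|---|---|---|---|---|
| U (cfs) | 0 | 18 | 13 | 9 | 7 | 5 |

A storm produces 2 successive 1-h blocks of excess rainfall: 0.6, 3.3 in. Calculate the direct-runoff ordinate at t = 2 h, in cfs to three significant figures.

Q ≈ 67.2 cfs

By discrete convolution, Q_j = Σ (P_i / 1 in) · U_{j−i}.
At t = 2 h (j=2): Q = (0.6/1)·13 + (3.3/1)·18 = 67.2 cfs.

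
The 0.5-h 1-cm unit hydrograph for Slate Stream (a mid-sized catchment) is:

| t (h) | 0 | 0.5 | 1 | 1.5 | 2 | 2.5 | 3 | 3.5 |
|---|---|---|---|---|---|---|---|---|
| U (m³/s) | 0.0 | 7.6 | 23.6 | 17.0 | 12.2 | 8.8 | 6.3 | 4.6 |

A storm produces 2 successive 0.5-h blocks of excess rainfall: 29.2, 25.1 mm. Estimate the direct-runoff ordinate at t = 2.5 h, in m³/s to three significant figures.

Q ≈ 56.3 m³/s

By discrete convolution, Q_j = Σ (P_i / 10 mm) · U_{j−i}.
At t = 2.5 h (j=5): Q = (29.2/10)·8.8 + (25.1/10)·12.2 = 56.3 m³/s.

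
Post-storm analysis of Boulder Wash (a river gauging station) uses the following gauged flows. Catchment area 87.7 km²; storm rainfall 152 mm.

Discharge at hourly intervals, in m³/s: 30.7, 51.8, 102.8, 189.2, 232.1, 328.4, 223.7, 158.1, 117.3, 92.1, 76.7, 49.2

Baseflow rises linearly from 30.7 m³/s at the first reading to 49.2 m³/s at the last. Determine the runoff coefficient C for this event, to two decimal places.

C ≈ 0.32

ΣQ_DR = 1173 m³/s; V = ΣQ_DR·Δt = 4.222 × 10^6 m³.
Runoff depth d = V / A = 48.14 mm.
C = d / P = 48.14 / 152 = 0.32.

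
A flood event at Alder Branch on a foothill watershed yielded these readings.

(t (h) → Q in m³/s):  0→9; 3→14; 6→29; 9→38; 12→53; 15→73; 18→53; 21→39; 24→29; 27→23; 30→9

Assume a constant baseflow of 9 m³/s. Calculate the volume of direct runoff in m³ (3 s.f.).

V ≈ 2.92 × 10^6 m³

Direct-runoff ordinates (Q − Q_b): 0.0, 5.0, 20.0, 29.0, 44.0, 64.0, 44.0, 30.0, 20.0, 14.0, 0.0 m³/s.
ΣQ_DR = 270.0 m³/s.
With Δt = 3 h = 10800 s, V = ΣQ_DR · Δt = 270.0 × 10800 = 2.92 × 10^6 m³.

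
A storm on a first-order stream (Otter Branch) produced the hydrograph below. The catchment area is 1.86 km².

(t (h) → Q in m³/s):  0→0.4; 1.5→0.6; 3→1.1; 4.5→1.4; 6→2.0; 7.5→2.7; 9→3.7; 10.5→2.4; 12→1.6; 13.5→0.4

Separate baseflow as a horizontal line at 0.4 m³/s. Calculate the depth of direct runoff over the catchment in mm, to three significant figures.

Direct runoff: 0.0, 0.2, 0.7, 1.0, 1.6, 2.3, 3.3, 2.0, 1.2, 0.0 m³/s; ΣQ_DR = 12.30 m³/s.
V = ΣQ_DR · Δt = 12.30 × 5400 s = 66420 m³.
Over A = 1.86 km², depth = V / A = 35.7 mm.

d ≈ 35.7 mm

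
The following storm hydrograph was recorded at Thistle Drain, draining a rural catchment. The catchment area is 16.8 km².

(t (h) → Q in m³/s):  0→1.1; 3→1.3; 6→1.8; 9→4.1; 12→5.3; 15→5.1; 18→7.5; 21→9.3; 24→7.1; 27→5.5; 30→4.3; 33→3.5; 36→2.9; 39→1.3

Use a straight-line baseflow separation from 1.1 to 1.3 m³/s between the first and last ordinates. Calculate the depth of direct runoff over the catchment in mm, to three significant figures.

Direct runoff: 0.00, 0.18, 0.67, 2.95, 4.14, 3.92, 6.31, 8.09, 5.88, 4.26, 3.05, 2.23, 1.62, 0.00 m³/s; ΣQ_DR = 43.30 m³/s.
V = ΣQ_DR · Δt = 43.30 × 10800 s = 4.676 × 10^5 m³.
Over A = 16.8 km², depth = V / A = 27.8 mm.

d ≈ 27.8 mm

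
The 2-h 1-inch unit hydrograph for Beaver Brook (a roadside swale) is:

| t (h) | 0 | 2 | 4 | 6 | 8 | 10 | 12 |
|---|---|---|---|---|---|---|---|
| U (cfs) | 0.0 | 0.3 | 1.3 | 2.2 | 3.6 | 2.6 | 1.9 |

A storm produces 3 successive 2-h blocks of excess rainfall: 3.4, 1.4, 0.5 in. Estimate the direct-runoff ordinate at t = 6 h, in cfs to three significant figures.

By discrete convolution, Q_j = Σ (P_i / 1 in) · U_{j−i}.
At t = 6 h (j=3): Q = (3.4/1)·2.2 + (1.4/1)·1.3 + (0.5/1)·0.3 = 9.45 cfs.

Q ≈ 9.45 cfs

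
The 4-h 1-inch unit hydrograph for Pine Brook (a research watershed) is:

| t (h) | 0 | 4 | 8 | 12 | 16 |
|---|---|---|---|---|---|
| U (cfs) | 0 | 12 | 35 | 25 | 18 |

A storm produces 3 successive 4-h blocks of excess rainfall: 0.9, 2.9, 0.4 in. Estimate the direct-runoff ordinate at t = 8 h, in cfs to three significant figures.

Q ≈ 66.3 cfs

By discrete convolution, Q_j = Σ (P_i / 1 in) · U_{j−i}.
At t = 8 h (j=2): Q = (0.9/1)·35 + (2.9/1)·12 + (0.4/1)·0 = 66.3 cfs.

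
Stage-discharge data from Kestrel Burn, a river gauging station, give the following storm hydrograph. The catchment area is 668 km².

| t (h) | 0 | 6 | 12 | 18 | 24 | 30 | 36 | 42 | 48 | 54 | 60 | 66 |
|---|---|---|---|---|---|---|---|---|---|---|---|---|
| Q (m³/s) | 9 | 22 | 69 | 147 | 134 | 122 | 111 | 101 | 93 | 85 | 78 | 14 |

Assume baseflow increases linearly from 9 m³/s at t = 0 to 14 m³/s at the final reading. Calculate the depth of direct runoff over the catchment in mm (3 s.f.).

d ≈ 27.4 mm

Direct runoff: 0.00, 12.55, 59.09, 136.64, 123.18, 110.73, 99.27, 88.82, 80.36, 71.91, 64.45, 0.00 m³/s; ΣQ_DR = 847.0 m³/s.
V = ΣQ_DR · Δt = 847.0 × 21600 s = 1.830 × 10^7 m³.
Over A = 668 km², depth = V / A = 27.4 mm.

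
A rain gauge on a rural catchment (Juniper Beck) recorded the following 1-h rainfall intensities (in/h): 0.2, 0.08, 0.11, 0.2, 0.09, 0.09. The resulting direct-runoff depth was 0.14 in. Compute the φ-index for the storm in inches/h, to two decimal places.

Only the 2 blocks with intensity above φ contribute runoff: 0.2, 0.2 in/h.
Σ(I−φ)·Δt = d  ⇒  (0.2+0.2 − 2φ)·1 = 0.14
φ = (0.4000 − 0.14/1) / 2 = 0.13 in/h.

φ ≈ 0.13 in/h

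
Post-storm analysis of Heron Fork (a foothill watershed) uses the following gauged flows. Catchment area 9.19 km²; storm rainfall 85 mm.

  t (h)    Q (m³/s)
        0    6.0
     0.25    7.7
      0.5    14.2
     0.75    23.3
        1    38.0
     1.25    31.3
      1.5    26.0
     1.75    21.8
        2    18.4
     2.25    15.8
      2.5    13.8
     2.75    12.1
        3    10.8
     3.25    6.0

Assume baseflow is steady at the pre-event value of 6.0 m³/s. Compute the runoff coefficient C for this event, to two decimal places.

C ≈ 0.19

ΣQ_DR = 161.2 m³/s; V = ΣQ_DR·Δt = 1.451 × 10^5 m³.
Runoff depth d = V / A = 15.79 mm.
C = d / P = 15.79 / 85 = 0.19.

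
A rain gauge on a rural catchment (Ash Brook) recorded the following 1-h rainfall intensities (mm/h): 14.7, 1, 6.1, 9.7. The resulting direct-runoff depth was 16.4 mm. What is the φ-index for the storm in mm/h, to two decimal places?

φ ≈ 4.70 mm/h

Only the 3 blocks with intensity above φ contribute runoff: 14.7, 6.1, 9.7 mm/h.
Σ(I−φ)·Δt = d  ⇒  (14.7+6.1+9.7 − 3φ)·1 = 16.4
φ = (30.50 − 16.4/1) / 3 = 4.70 mm/h.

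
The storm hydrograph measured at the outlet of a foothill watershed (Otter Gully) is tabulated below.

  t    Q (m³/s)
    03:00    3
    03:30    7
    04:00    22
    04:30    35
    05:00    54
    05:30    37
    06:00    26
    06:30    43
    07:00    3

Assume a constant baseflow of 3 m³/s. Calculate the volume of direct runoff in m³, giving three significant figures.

V ≈ 3.65 × 10^5 m³

Direct-runoff ordinates (Q − Q_b): 0.0, 4.0, 19.0, 32.0, 51.0, 34.0, 23.0, 40.0, 0.0 m³/s.
ΣQ_DR = 203.0 m³/s.
With Δt = 0.5 h = 1800 s, V = ΣQ_DR · Δt = 203.0 × 1800 = 3.65 × 10^5 m³.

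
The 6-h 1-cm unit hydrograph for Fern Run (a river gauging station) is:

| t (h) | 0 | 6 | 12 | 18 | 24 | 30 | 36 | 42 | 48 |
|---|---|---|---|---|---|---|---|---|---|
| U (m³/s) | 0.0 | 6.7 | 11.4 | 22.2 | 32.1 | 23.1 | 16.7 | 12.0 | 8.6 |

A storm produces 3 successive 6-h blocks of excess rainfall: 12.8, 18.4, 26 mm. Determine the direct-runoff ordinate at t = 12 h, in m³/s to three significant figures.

Q ≈ 26.9 m³/s

By discrete convolution, Q_j = Σ (P_i / 10 mm) · U_{j−i}.
At t = 12 h (j=2): Q = (12.8/10)·11.4 + (18.4/10)·6.7 + (26/10)·0.0 = 26.9 m³/s.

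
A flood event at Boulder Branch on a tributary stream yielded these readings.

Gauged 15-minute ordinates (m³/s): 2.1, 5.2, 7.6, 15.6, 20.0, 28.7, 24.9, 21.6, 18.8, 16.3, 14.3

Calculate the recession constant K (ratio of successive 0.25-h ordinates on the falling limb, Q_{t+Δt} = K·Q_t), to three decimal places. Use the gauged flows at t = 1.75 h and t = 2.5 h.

Using the recession-limb readings at t = 1.75 h and t = 2.5 h: Q falls from 21.6 to 14.3 m³/s over 3 intervals.
K = (Q₂/Q₁)^(1/3) = (14.3/21.6)^(1/3) = 0.872.

K ≈ 0.872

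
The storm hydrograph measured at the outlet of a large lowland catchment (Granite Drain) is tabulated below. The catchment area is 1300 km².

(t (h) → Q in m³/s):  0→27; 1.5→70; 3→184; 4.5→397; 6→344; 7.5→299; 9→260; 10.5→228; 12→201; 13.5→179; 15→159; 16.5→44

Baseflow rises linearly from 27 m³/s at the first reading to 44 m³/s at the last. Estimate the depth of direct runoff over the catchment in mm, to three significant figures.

Direct runoff: 0.00, 41.45, 153.91, 365.36, 310.82, 264.27, 223.73, 190.18, 161.64, 138.09, 116.55, 0.00 m³/s; ΣQ_DR = 1966 m³/s.
V = ΣQ_DR · Δt = 1966 × 5400 s = 1.062 × 10^7 m³.
Over A = 1300 km², depth = V / A = 8.17 mm.

d ≈ 8.17 mm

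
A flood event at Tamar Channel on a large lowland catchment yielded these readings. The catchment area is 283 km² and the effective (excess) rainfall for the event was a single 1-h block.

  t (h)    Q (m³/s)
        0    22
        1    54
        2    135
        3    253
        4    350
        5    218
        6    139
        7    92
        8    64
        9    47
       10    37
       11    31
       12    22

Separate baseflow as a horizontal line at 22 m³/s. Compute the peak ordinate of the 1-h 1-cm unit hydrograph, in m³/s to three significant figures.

Direct runoff: 0.0, 32.0, 113.0, 231.0, 328.0, 196.0, 117.0, 70.0, 42.0, 25.0, 15.0, 9.0, 0.0 m³/s; ΣQ_DR = 1178 m³/s, peak = 328.0 m³/s.
Runoff depth d = ΣQ_DR·Δt / A = 1178 × 3600 / (283 km²) = 14.99 mm.
The 1-cm UH is the DRH scaled by (10 mm)/d, so U_p = 328.0 × 10/14.99 = 219 m³/s.

U_p ≈ 219 m³/s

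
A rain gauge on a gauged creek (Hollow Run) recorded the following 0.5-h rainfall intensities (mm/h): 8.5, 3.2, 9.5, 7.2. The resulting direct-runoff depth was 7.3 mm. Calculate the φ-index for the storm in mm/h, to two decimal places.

Only the 3 blocks with intensity above φ contribute runoff: 8.5, 9.5, 7.2 mm/h.
Σ(I−φ)·Δt = d  ⇒  (8.5+9.5+7.2 − 3φ)·0.5 = 7.3
φ = (25.20 − 7.3/0.5) / 3 = 3.53 mm/h.

φ ≈ 3.53 mm/h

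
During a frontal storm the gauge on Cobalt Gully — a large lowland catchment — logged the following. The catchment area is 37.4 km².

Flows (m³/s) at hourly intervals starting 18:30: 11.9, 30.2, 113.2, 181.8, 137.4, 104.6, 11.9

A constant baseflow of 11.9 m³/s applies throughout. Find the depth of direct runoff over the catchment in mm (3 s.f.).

d ≈ 48.9 mm

Direct runoff: 0.0, 18.3, 101.3, 169.9, 125.5, 92.7, 0.0 m³/s; ΣQ_DR = 507.7 m³/s.
V = ΣQ_DR · Δt = 507.7 × 3600 s = 1.828 × 10^6 m³.
Over A = 37.4 km², depth = V / A = 48.9 mm.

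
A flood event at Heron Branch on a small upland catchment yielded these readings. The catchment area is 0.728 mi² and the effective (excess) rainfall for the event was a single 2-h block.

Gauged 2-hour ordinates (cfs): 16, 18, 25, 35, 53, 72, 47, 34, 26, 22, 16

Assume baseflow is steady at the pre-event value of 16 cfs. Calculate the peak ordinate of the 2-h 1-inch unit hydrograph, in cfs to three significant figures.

U_p ≈ 70.0 cfs

Direct runoff: 0.0, 2.0, 9.0, 19.0, 37.0, 56.0, 31.0, 18.0, 10.0, 6.0, 0.0 cfs; ΣQ_DR = 188.0 cfs, peak = 56.0 cfs.
Runoff depth d = ΣQ_DR·Δt / A = 188.0 × 7200 / (0.728 mi²) = 0.8003 in.
The 1-inch UH is the DRH scaled by (1 in)/d, so U_p = 56.0 × 1/0.8003 = 70.0 cfs.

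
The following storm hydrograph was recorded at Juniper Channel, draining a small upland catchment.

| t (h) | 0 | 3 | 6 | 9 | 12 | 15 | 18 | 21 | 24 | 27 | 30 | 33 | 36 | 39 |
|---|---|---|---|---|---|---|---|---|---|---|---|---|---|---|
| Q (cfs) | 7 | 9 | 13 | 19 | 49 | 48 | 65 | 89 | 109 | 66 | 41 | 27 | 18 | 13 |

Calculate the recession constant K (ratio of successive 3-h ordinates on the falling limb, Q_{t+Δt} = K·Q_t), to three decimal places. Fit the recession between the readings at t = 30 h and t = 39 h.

K ≈ 0.682

Using the recession-limb readings at t = 30 h and t = 39 h: Q falls from 41 to 13 cfs over 3 intervals.
K = (Q₂/Q₁)^(1/3) = (13/41)^(1/3) = 0.682.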